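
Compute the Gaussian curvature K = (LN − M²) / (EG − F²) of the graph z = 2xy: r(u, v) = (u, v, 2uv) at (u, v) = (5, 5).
K = -4/40401

Coefficients of the first fundamental form: E = 4*v^2 + 1, F = 4*u*v, G = 4*u^2 + 1.
Coefficients of the second fundamental form: L = 0, M = 2/sqrt(4*u^2 + 4*v^2 + 1), N = 0.
Assemble K = (LN − M²)/(EG − F²) = -4/(16*u^4 + 32*u^2*v^2 + 8*u^2 + 16*v^4 + 8*v^2 + 1). At (u, v) = (5, 5): K = -4/40401.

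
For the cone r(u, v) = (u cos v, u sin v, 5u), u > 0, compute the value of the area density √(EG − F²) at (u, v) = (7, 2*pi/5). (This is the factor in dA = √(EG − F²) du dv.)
√(EG − F²)|_{(7, 2*pi/5)} = 7*sqrt(26)

E = 26, F = 0, G = u^2, so EG − F² = 26*u^2. Taking the positive square root: √(EG − F²) = sqrt(26)*Abs(u). At (u, v) = (7, 2*pi/5): 7*sqrt(26).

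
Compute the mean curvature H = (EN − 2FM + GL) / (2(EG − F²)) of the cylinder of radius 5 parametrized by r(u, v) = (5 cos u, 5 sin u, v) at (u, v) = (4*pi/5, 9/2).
H = -1/10

With E = 25, F = 0, G = 1, L = -5, M = 0, N = 0, assemble
  H = (EN − 2FM + GL) / (2(EG − F²)) = -1/10.
At (u, v) = (4*pi/5, 9/2): H = -1/10.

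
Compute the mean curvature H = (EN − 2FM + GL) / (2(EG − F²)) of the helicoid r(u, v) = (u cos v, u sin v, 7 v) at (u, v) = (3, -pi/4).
H = 0

With E = 1, F = 0, G = u^2 + 49, L = 0, M = -7/sqrt(u^2 + 49), N = 0, assemble
  H = (EN − 2FM + GL) / (2(EG − F²)) = 0.
At (u, v) = (3, -pi/4): H = 0.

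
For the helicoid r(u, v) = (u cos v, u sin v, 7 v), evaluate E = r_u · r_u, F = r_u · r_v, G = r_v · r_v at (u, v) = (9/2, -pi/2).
E = 1;  F = 0;  G = 277/4

Partials: r_u = (cos(v), sin(v), 0), r_v = (-u*sin(v), u*cos(v), 7). As functions of (u, v):
  E = r_u · r_u = 1,
  F = r_u · r_v = 0,
  G = r_v · r_v = u^2 + 49.
Evaluating at (u, v) = (9/2, -pi/2): E = 1, F = 0, G = 277/4.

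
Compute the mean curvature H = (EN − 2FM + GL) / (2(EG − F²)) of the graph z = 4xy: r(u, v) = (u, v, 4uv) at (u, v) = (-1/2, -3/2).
H = -48*sqrt(41)/1681

With E = 16*v^2 + 1, F = 16*u*v, G = 16*u^2 + 1, L = 0, M = 4/sqrt(16*u^2 + 16*v^2 + 1), N = 0, assemble
  H = (EN − 2FM + GL) / (2(EG − F²)) = -64*u*v/(16*u^2 + 16*v^2 + 1)^(3/2).
At (u, v) = (-1/2, -3/2): H = -48*sqrt(41)/1681.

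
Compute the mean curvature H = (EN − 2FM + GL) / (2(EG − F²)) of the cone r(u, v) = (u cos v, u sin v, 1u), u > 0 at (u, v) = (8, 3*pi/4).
H = sqrt(2)/32

With E = 2, F = 0, G = u^2, L = 0, M = 0, N = sqrt(2)*u^2/(2*Abs(u)), assemble
  H = (EN − 2FM + GL) / (2(EG − F²)) = sqrt(2)/(4*Abs(u)).
At (u, v) = (8, 3*pi/4): H = sqrt(2)/32.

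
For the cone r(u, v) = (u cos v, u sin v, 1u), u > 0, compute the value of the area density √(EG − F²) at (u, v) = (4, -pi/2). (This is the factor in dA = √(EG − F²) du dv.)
√(EG − F²)|_{(4, -pi/2)} = 4*sqrt(2)

E = 2, F = 0, G = u^2, so EG − F² = 2*u^2. Taking the positive square root: √(EG − F²) = sqrt(2)*Abs(u). At (u, v) = (4, -pi/2): 4*sqrt(2).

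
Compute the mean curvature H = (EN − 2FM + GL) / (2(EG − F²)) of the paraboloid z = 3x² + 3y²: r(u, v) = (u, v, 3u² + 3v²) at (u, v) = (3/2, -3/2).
H = 492*sqrt(163)/26569

With E = 36*u^2 + 1, F = 36*u*v, G = 36*v^2 + 1, L = 6/sqrt(36*u^2 + 36*v^2 + 1), M = 0, N = 6/sqrt(36*u^2 + 36*v^2 + 1), assemble
  H = (EN − 2FM + GL) / (2(EG − F²)) = 6*(18*u^2 + 18*v^2 + 1)/(36*u^2 + 36*v^2 + 1)^(3/2).
At (u, v) = (3/2, -3/2): H = 492*sqrt(163)/26569.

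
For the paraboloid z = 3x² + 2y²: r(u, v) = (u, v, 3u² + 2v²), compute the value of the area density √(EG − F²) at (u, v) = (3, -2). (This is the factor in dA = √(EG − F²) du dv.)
√(EG − F²)|_{(3, -2)} = sqrt(389)

E = 36*u^2 + 1, F = 24*u*v, G = 16*v^2 + 1, so EG − F² = 36*u^2 + 16*v^2 + 1. Taking the positive square root: √(EG − F²) = sqrt(36*u^2 + 16*v^2 + 1). At (u, v) = (3, -2): sqrt(389).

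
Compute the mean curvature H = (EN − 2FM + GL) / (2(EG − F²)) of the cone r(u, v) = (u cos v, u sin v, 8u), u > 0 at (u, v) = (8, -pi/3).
H = sqrt(65)/130

With E = 65, F = 0, G = u^2, L = 0, M = 0, N = 8*sqrt(65)*u^2/(65*Abs(u)), assemble
  H = (EN − 2FM + GL) / (2(EG − F²)) = 4*sqrt(65)/(65*Abs(u)).
At (u, v) = (8, -pi/3): H = sqrt(65)/130.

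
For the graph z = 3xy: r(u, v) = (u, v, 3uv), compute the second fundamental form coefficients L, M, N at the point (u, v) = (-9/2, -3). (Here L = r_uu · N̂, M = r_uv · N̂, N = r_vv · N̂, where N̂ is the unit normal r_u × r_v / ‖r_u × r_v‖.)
L = 0;  M = 6*sqrt(1057)/1057;  N = 0

Compute the unit normal N̂(u, v) = (-3*v/sqrt(9*u^2 + 9*v^2 + 1), -3*u/sqrt(9*u^2 + 9*v^2 + 1), 1/sqrt(9*u^2 + 9*v^2 + 1)), and the second partials r_uu, r_uv, r_vv. Take dot products:
  L(u, v) = r_uu · N̂ = 0,
  M(u, v) = r_uv · N̂ = 3/sqrt(9*u^2 + 9*v^2 + 1),
  N(u, v) = r_vv · N̂ = 0.
Evaluating at (u, v) = (-9/2, -3):
  L = 0, M = 6*sqrt(1057)/1057, N = 0.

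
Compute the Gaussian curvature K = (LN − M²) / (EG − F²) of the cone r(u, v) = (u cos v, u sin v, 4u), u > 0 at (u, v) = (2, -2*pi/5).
K = 0

Coefficients of the first fundamental form: E = 17, F = 0, G = u^2.
Coefficients of the second fundamental form: L = 0, M = 0, N = 4*sqrt(17)*u^2/(17*Abs(u)).
Assemble K = (LN − M²)/(EG − F²) = 0. At (u, v) = (2, -2*pi/5): K = 0.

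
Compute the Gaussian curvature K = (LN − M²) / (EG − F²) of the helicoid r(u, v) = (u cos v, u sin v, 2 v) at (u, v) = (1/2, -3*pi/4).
K = -64/289

Coefficients of the first fundamental form: E = 1, F = 0, G = u^2 + 4.
Coefficients of the second fundamental form: L = 0, M = -2/sqrt(u^2 + 4), N = 0.
Assemble K = (LN − M²)/(EG − F²) = -4/(u^2 + 4)^2. At (u, v) = (1/2, -3*pi/4): K = -64/289.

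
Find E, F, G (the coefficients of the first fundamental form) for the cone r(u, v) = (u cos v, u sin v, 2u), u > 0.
E = 5;  F = 0;  G = u^2

Compute partials: r_u = (cos(v), sin(v), 2), r_v = (-u*sin(v), u*cos(v), 0). Then
  E = r_u · r_u = 5,
  F = r_u · r_v = 0,
  G = r_v · r_v = u^2.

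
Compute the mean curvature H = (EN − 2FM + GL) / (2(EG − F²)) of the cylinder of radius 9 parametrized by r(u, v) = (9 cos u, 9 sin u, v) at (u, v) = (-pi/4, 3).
H = -1/18

With E = 81, F = 0, G = 1, L = -9, M = 0, N = 0, assemble
  H = (EN − 2FM + GL) / (2(EG − F²)) = -1/18.
At (u, v) = (-pi/4, 3): H = -1/18.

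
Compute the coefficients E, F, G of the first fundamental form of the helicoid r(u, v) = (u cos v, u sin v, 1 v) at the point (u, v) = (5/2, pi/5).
E = 1;  F = 0;  G = 29/4

Partials: r_u = (cos(v), sin(v), 0), r_v = (-u*sin(v), u*cos(v), 1). As functions of (u, v):
  E = r_u · r_u = 1,
  F = r_u · r_v = 0,
  G = r_v · r_v = u^2 + 1.
Evaluating at (u, v) = (5/2, pi/5): E = 1, F = 0, G = 29/4.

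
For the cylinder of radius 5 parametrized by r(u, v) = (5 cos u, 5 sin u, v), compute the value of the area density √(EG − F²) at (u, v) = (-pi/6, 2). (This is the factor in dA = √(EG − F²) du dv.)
√(EG − F²)|_{(-pi/6, 2)} = 5

E = 25, F = 0, G = 1, so EG − F² = 25. Taking the positive square root: √(EG − F²) = 5. At (u, v) = (-pi/6, 2): 5.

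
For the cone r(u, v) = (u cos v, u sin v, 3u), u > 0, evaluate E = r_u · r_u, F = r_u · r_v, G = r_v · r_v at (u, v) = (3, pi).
E = 10;  F = 0;  G = 9

Partials: r_u = (cos(v), sin(v), 3), r_v = (-u*sin(v), u*cos(v), 0). As functions of (u, v):
  E = r_u · r_u = 10,
  F = r_u · r_v = 0,
  G = r_v · r_v = u^2.
Evaluating at (u, v) = (3, pi): E = 10, F = 0, G = 9.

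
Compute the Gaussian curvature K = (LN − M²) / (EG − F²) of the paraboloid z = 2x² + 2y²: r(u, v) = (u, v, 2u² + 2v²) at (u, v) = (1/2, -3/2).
K = 16/1681

Coefficients of the first fundamental form: E = 16*u^2 + 1, F = 16*u*v, G = 16*v^2 + 1.
Coefficients of the second fundamental form: L = 4/sqrt(16*u^2 + 16*v^2 + 1), M = 0, N = 4/sqrt(16*u^2 + 16*v^2 + 1).
Assemble K = (LN − M²)/(EG − F²) = 16/(256*u^4 + 512*u^2*v^2 + 32*u^2 + 256*v^4 + 32*v^2 + 1). At (u, v) = (1/2, -3/2): K = 16/1681.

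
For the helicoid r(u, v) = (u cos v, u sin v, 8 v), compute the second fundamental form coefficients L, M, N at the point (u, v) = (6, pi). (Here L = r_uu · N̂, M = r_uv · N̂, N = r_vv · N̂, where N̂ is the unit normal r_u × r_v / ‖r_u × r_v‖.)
L = 0;  M = -4/5;  N = 0

Compute the unit normal N̂(u, v) = (8*sin(v)/sqrt(u^2 + 64), -8*cos(v)/sqrt(u^2 + 64), u/sqrt(u^2 + 64)), and the second partials r_uu, r_uv, r_vv. Take dot products:
  L(u, v) = r_uu · N̂ = 0,
  M(u, v) = r_uv · N̂ = -8/sqrt(u^2 + 64),
  N(u, v) = r_vv · N̂ = 0.
Evaluating at (u, v) = (6, pi):
  L = 0, M = -4/5, N = 0.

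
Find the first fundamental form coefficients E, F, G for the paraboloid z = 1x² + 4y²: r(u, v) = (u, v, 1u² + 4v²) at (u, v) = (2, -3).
E = 17;  F = -96;  G = 577

Partials: r_u = (1, 0, 2*u), r_v = (0, 1, 8*v). As functions of (u, v):
  E = r_u · r_u = 4*u^2 + 1,
  F = r_u · r_v = 16*u*v,
  G = r_v · r_v = 64*v^2 + 1.
Evaluating at (u, v) = (2, -3): E = 17, F = -96, G = 577.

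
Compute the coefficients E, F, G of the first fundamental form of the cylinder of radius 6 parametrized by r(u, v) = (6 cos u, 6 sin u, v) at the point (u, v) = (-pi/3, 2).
E = 36;  F = 0;  G = 1

Partials: r_u = (-6*sin(u), 6*cos(u), 0), r_v = (0, 0, 1). As functions of (u, v):
  E = r_u · r_u = 36,
  F = r_u · r_v = 0,
  G = r_v · r_v = 1.
Evaluating at (u, v) = (-pi/3, 2): E = 36, F = 0, G = 1.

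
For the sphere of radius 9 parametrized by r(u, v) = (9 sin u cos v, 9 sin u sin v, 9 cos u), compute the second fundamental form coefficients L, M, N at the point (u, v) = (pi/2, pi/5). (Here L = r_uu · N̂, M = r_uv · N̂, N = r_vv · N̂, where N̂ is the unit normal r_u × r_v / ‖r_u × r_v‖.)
L = -9;  M = 0;  N = -9

Compute the unit normal N̂(u, v) = (sin(u)^2*cos(v)/Abs(sin(u)), sin(u)^2*sin(v)/Abs(sin(u)), sin(2*u)/(2*Abs(sin(u)))), and the second partials r_uu, r_uv, r_vv. Take dot products:
  L(u, v) = r_uu · N̂ = -9*sin(u)/Abs(sin(u)),
  M(u, v) = r_uv · N̂ = 0,
  N(u, v) = r_vv · N̂ = -9*sin(u)^3/Abs(sin(u)).
Evaluating at (u, v) = (pi/2, pi/5):
  L = -9, M = 0, N = -9.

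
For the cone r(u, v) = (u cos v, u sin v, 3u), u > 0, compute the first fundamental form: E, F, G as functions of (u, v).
E = 10;  F = 0;  G = u^2

Compute partials: r_u = (cos(v), sin(v), 3), r_v = (-u*sin(v), u*cos(v), 0). Then
  E = r_u · r_u = 10,
  F = r_u · r_v = 0,
  G = r_v · r_v = u^2.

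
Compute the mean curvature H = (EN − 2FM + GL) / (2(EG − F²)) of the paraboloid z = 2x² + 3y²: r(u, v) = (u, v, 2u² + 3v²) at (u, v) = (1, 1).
H = 125*sqrt(53)/2809

With E = 16*u^2 + 1, F = 24*u*v, G = 36*v^2 + 1, L = 4/sqrt(16*u^2 + 36*v^2 + 1), M = 0, N = 6/sqrt(16*u^2 + 36*v^2 + 1), assemble
  H = (EN − 2FM + GL) / (2(EG − F²)) = (48*u^2 + 72*v^2 + 5)/(16*u^2 + 36*v^2 + 1)^(3/2).
At (u, v) = (1, 1): H = 125*sqrt(53)/2809.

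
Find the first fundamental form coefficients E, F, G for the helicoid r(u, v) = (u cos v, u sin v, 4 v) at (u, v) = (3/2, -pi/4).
E = 1;  F = 0;  G = 73/4

Partials: r_u = (cos(v), sin(v), 0), r_v = (-u*sin(v), u*cos(v), 4). As functions of (u, v):
  E = r_u · r_u = 1,
  F = r_u · r_v = 0,
  G = r_v · r_v = u^2 + 16.
Evaluating at (u, v) = (3/2, -pi/4): E = 1, F = 0, G = 73/4.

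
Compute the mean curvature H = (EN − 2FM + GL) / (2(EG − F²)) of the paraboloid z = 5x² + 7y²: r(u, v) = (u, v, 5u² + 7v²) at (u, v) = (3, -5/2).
H = 12437*sqrt(2126)/4519876

With E = 100*u^2 + 1, F = 140*u*v, G = 196*v^2 + 1, L = 10/sqrt(100*u^2 + 196*v^2 + 1), M = 0, N = 14/sqrt(100*u^2 + 196*v^2 + 1), assemble
  H = (EN − 2FM + GL) / (2(EG − F²)) = 4*(175*u^2 + 245*v^2 + 3)/(100*u^2 + 196*v^2 + 1)^(3/2).
At (u, v) = (3, -5/2): H = 12437*sqrt(2126)/4519876.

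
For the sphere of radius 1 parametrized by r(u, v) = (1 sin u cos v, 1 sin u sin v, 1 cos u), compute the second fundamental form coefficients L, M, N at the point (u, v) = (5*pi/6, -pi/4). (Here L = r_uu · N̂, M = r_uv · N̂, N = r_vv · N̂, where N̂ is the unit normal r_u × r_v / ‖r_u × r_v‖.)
L = -1;  M = 0;  N = -1/4

Compute the unit normal N̂(u, v) = (sin(u)^2*cos(v)/Abs(sin(u)), sin(u)^2*sin(v)/Abs(sin(u)), sin(2*u)/(2*Abs(sin(u)))), and the second partials r_uu, r_uv, r_vv. Take dot products:
  L(u, v) = r_uu · N̂ = -sin(u)/Abs(sin(u)),
  M(u, v) = r_uv · N̂ = 0,
  N(u, v) = r_vv · N̂ = -sin(u)^3/Abs(sin(u)).
Evaluating at (u, v) = (5*pi/6, -pi/4):
  L = -1, M = 0, N = -1/4.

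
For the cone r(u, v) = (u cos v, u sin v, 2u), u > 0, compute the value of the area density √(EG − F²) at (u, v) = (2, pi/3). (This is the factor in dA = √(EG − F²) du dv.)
√(EG − F²)|_{(2, pi/3)} = 2*sqrt(5)

E = 5, F = 0, G = u^2, so EG − F² = 5*u^2. Taking the positive square root: √(EG − F²) = sqrt(5)*Abs(u). At (u, v) = (2, pi/3): 2*sqrt(5).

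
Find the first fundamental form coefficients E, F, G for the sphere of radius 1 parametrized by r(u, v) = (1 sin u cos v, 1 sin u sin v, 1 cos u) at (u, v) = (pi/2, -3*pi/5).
E = 1;  F = 0;  G = 1

Partials: r_u = (cos(u)*cos(v), sin(v)*cos(u), -sin(u)), r_v = (-sin(u)*sin(v), sin(u)*cos(v), 0). As functions of (u, v):
  E = r_u · r_u = 1,
  F = r_u · r_v = 0,
  G = r_v · r_v = sin(u)^2.
Evaluating at (u, v) = (pi/2, -3*pi/5): E = 1, F = 0, G = 1.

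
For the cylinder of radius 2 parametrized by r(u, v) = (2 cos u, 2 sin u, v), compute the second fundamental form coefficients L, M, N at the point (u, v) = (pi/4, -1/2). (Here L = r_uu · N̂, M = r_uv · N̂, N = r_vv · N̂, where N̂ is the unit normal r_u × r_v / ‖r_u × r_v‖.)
L = -2;  M = 0;  N = 0

Compute the unit normal N̂(u, v) = (cos(u), sin(u), 0), and the second partials r_uu, r_uv, r_vv. Take dot products:
  L(u, v) = r_uu · N̂ = -2,
  M(u, v) = r_uv · N̂ = 0,
  N(u, v) = r_vv · N̂ = 0.
Evaluating at (u, v) = (pi/4, -1/2):
  L = -2, M = 0, N = 0.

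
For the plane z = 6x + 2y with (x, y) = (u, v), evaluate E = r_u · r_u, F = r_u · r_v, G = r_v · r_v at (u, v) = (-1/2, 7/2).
E = 37;  F = 12;  G = 5

Partials: r_u = (1, 0, 6), r_v = (0, 1, 2). As functions of (u, v):
  E = r_u · r_u = 37,
  F = r_u · r_v = 12,
  G = r_v · r_v = 5.
Evaluating at (u, v) = (-1/2, 7/2): E = 37, F = 12, G = 5.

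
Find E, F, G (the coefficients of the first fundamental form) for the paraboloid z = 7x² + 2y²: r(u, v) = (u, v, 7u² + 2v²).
E = 196*u^2 + 1;  F = 56*u*v;  G = 16*v^2 + 1

Compute partials: r_u = (1, 0, 14*u), r_v = (0, 1, 4*v). Then
  E = r_u · r_u = 196*u^2 + 1,
  F = r_u · r_v = 56*u*v,
  G = r_v · r_v = 16*v^2 + 1.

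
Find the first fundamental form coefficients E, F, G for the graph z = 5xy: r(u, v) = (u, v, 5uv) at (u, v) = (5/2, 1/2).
E = 29/4;  F = 125/4;  G = 629/4

Partials: r_u = (1, 0, 5*v), r_v = (0, 1, 5*u). As functions of (u, v):
  E = r_u · r_u = 25*v^2 + 1,
  F = r_u · r_v = 25*u*v,
  G = r_v · r_v = 25*u^2 + 1.
Evaluating at (u, v) = (5/2, 1/2): E = 29/4, F = 125/4, G = 629/4.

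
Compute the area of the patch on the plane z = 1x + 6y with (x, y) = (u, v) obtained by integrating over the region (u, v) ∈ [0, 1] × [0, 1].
Area = sqrt(38)

Area = ∫∫ √(EG − F²) du dv with √(EG − F²) = sqrt(38). Integrating over [0, 1] × [0, 1] gives sqrt(38).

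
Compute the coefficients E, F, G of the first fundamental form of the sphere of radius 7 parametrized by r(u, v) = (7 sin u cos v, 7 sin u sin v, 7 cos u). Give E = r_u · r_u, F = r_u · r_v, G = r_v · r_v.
E = 49;  F = 0;  G = 49*sin(u)^2

Compute partials: r_u = (7*cos(u)*cos(v), 7*sin(v)*cos(u), -7*sin(u)), r_v = (-7*sin(u)*sin(v), 7*sin(u)*cos(v), 0). Then
  E = r_u · r_u = 49,
  F = r_u · r_v = 0,
  G = r_v · r_v = 49*sin(u)^2.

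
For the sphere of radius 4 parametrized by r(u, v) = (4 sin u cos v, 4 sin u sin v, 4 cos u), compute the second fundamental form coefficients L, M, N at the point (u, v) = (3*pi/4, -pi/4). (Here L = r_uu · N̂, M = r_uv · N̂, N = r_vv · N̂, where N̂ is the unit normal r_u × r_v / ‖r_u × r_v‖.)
L = -4;  M = 0;  N = -2

Compute the unit normal N̂(u, v) = (sin(u)^2*cos(v)/Abs(sin(u)), sin(u)^2*sin(v)/Abs(sin(u)), sin(2*u)/(2*Abs(sin(u)))), and the second partials r_uu, r_uv, r_vv. Take dot products:
  L(u, v) = r_uu · N̂ = -4*sin(u)/Abs(sin(u)),
  M(u, v) = r_uv · N̂ = 0,
  N(u, v) = r_vv · N̂ = -4*sin(u)^3/Abs(sin(u)).
Evaluating at (u, v) = (3*pi/4, -pi/4):
  L = -4, M = 0, N = -2.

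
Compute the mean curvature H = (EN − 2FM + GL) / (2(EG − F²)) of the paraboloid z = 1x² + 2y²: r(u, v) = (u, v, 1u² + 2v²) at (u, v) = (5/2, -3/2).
H = 89*sqrt(62)/3844

With E = 4*u^2 + 1, F = 8*u*v, G = 16*v^2 + 1, L = 2/sqrt(4*u^2 + 16*v^2 + 1), M = 0, N = 4/sqrt(4*u^2 + 16*v^2 + 1), assemble
  H = (EN − 2FM + GL) / (2(EG − F²)) = (8*u^2 + 16*v^2 + 3)/(4*u^2 + 16*v^2 + 1)^(3/2).
At (u, v) = (5/2, -3/2): H = 89*sqrt(62)/3844.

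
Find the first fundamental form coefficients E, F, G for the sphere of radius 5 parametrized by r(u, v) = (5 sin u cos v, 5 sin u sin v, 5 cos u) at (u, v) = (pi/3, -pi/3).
E = 25;  F = 0;  G = 75/4

Partials: r_u = (5*cos(u)*cos(v), 5*sin(v)*cos(u), -5*sin(u)), r_v = (-5*sin(u)*sin(v), 5*sin(u)*cos(v), 0). As functions of (u, v):
  E = r_u · r_u = 25,
  F = r_u · r_v = 0,
  G = r_v · r_v = 25*sin(u)^2.
Evaluating at (u, v) = (pi/3, -pi/3): E = 25, F = 0, G = 75/4.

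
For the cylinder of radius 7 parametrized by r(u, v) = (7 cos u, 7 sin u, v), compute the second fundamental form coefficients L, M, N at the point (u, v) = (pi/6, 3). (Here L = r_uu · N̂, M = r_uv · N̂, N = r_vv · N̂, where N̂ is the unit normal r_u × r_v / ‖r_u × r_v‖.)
L = -7;  M = 0;  N = 0

Compute the unit normal N̂(u, v) = (cos(u), sin(u), 0), and the second partials r_uu, r_uv, r_vv. Take dot products:
  L(u, v) = r_uu · N̂ = -7,
  M(u, v) = r_uv · N̂ = 0,
  N(u, v) = r_vv · N̂ = 0.
Evaluating at (u, v) = (pi/6, 3):
  L = -7, M = 0, N = 0.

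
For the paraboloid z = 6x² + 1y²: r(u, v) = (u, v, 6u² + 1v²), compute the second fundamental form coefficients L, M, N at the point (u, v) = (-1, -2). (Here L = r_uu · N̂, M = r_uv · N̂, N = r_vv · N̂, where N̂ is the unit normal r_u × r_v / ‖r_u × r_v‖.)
L = 12*sqrt(161)/161;  M = 0;  N = 2*sqrt(161)/161

Compute the unit normal N̂(u, v) = (-12*u/sqrt(144*u^2 + 4*v^2 + 1), -2*v/sqrt(144*u^2 + 4*v^2 + 1), 1/sqrt(144*u^2 + 4*v^2 + 1)), and the second partials r_uu, r_uv, r_vv. Take dot products:
  L(u, v) = r_uu · N̂ = 12/sqrt(144*u^2 + 4*v^2 + 1),
  M(u, v) = r_uv · N̂ = 0,
  N(u, v) = r_vv · N̂ = 2/sqrt(144*u^2 + 4*v^2 + 1).
Evaluating at (u, v) = (-1, -2):
  L = 12*sqrt(161)/161, M = 0, N = 2*sqrt(161)/161.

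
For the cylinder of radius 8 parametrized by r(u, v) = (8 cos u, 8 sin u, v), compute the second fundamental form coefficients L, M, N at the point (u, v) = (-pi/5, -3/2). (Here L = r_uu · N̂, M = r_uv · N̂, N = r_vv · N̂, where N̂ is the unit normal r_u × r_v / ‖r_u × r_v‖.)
L = -8;  M = 0;  N = 0

Compute the unit normal N̂(u, v) = (cos(u), sin(u), 0), and the second partials r_uu, r_uv, r_vv. Take dot products:
  L(u, v) = r_uu · N̂ = -8,
  M(u, v) = r_uv · N̂ = 0,
  N(u, v) = r_vv · N̂ = 0.
Evaluating at (u, v) = (-pi/5, -3/2):
  L = -8, M = 0, N = 0.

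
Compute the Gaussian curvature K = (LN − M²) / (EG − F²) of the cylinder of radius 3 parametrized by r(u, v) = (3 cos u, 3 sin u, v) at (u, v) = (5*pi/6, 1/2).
K = 0

Coefficients of the first fundamental form: E = 9, F = 0, G = 1.
Coefficients of the second fundamental form: L = -3, M = 0, N = 0.
Assemble K = (LN − M²)/(EG − F²) = 0. At (u, v) = (5*pi/6, 1/2): K = 0.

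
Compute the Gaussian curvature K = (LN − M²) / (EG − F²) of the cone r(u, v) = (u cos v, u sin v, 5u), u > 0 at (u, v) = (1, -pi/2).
K = 0

Coefficients of the first fundamental form: E = 26, F = 0, G = u^2.
Coefficients of the second fundamental form: L = 0, M = 0, N = 5*sqrt(26)*u^2/(26*Abs(u)).
Assemble K = (LN − M²)/(EG − F²) = 0. At (u, v) = (1, -pi/2): K = 0.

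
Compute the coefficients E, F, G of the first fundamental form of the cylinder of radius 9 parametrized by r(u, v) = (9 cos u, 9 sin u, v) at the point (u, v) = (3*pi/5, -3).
E = 81;  F = 0;  G = 1

Partials: r_u = (-9*sin(u), 9*cos(u), 0), r_v = (0, 0, 1). As functions of (u, v):
  E = r_u · r_u = 81,
  F = r_u · r_v = 0,
  G = r_v · r_v = 1.
Evaluating at (u, v) = (3*pi/5, -3): E = 81, F = 0, G = 1.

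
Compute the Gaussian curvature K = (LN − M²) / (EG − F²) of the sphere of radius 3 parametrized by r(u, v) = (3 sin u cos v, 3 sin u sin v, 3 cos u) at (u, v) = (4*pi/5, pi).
K = 1/9

Coefficients of the first fundamental form: E = 9, F = 0, G = 9*sin(u)^2.
Coefficients of the second fundamental form: L = -3*sin(u)/Abs(sin(u)), M = 0, N = -3*sin(u)^3/Abs(sin(u)).
Assemble K = (LN − M²)/(EG − F²) = 1/9. At (u, v) = (4*pi/5, pi): K = 1/9.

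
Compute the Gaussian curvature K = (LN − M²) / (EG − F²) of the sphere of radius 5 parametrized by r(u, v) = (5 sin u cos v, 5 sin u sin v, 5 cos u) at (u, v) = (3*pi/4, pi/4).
K = 1/25

Coefficients of the first fundamental form: E = 25, F = 0, G = 25*sin(u)^2.
Coefficients of the second fundamental form: L = -5*sin(u)/Abs(sin(u)), M = 0, N = -5*sin(u)^3/Abs(sin(u)).
Assemble K = (LN − M²)/(EG − F²) = 1/25. At (u, v) = (3*pi/4, pi/4): K = 1/25.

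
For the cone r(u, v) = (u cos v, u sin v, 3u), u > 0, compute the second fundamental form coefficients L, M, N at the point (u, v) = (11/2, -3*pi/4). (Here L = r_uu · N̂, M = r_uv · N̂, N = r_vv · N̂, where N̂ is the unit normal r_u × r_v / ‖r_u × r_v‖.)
L = 0;  M = 0;  N = 33*sqrt(10)/20

Compute the unit normal N̂(u, v) = (-3*sqrt(10)*u*cos(v)/(10*Abs(u)), -3*sqrt(10)*u*sin(v)/(10*Abs(u)), sqrt(10)*u/(10*Abs(u))), and the second partials r_uu, r_uv, r_vv. Take dot products:
  L(u, v) = r_uu · N̂ = 0,
  M(u, v) = r_uv · N̂ = 0,
  N(u, v) = r_vv · N̂ = 3*sqrt(10)*u^2/(10*Abs(u)).
Evaluating at (u, v) = (11/2, -3*pi/4):
  L = 0, M = 0, N = 33*sqrt(10)/20.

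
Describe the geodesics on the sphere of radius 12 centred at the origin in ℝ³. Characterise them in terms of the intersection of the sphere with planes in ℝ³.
Geodesics on the sphere of radius 12 are great circles — circles of radius 12 obtained as the intersection of the sphere with planes through the origin (the centre of the sphere).

A curve α(t) of nonzero constant speed on the sphere of radius 12 is a geodesic iff its acceleration α̈ is everywhere normal to the surface, i.e. parallel to the radial vector α(t). Then d/dt(α × α̇) = α̇ × α̇ + α × α̈ = 0, so α × α̇ is a constant vector n ≠ 0 and α(t) · n = 0 for all t: α lies in the plane through the origin with normal n. The intersection of that plane with the sphere is a circle of radius 12 (a great circle). Conversely, a great circle traversed at constant speed has centripetal acceleration pointing at the origin, hence normal to the sphere, so every great circle is a geodesic.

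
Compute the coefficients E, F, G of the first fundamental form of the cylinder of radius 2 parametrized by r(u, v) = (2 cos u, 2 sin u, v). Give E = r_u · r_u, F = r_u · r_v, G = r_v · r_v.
E = 4;  F = 0;  G = 1

Compute partials: r_u = (-2*sin(u), 2*cos(u), 0), r_v = (0, 0, 1). Then
  E = r_u · r_u = 4,
  F = r_u · r_v = 0,
  G = r_v · r_v = 1.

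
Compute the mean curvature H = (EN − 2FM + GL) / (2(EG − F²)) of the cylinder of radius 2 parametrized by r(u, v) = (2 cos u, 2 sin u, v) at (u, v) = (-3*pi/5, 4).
H = -1/4

With E = 4, F = 0, G = 1, L = -2, M = 0, N = 0, assemble
  H = (EN − 2FM + GL) / (2(EG − F²)) = -1/4.
At (u, v) = (-3*pi/5, 4): H = -1/4.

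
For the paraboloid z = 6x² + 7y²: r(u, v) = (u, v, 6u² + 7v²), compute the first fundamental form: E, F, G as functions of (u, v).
E = 144*u^2 + 1;  F = 168*u*v;  G = 196*v^2 + 1

Compute partials: r_u = (1, 0, 12*u), r_v = (0, 1, 14*v). Then
  E = r_u · r_u = 144*u^2 + 1,
  F = r_u · r_v = 168*u*v,
  G = r_v · r_v = 196*v^2 + 1.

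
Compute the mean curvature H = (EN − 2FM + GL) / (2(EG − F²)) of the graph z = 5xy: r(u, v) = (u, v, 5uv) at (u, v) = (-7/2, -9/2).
H = -7875*sqrt(3254)/5294258

With E = 25*v^2 + 1, F = 25*u*v, G = 25*u^2 + 1, L = 0, M = 5/sqrt(25*u^2 + 25*v^2 + 1), N = 0, assemble
  H = (EN − 2FM + GL) / (2(EG − F²)) = -125*u*v/(25*u^2 + 25*v^2 + 1)^(3/2).
At (u, v) = (-7/2, -9/2): H = -7875*sqrt(3254)/5294258.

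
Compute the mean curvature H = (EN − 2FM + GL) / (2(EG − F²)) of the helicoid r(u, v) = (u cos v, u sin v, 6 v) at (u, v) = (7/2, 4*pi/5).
H = 0

With E = 1, F = 0, G = u^2 + 36, L = 0, M = -6/sqrt(u^2 + 36), N = 0, assemble
  H = (EN − 2FM + GL) / (2(EG − F²)) = 0.
At (u, v) = (7/2, 4*pi/5): H = 0.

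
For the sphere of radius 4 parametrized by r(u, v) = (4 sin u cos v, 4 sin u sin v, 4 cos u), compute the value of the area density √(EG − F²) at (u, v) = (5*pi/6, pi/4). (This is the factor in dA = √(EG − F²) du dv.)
√(EG − F²)|_{(5*pi/6, pi/4)} = 8

E = 16, F = 0, G = 16*sin(u)^2, so EG − F² = 256*sin(u)^2. Taking the positive square root: √(EG − F²) = 16*Abs(sin(u)). At (u, v) = (5*pi/6, pi/4): 8.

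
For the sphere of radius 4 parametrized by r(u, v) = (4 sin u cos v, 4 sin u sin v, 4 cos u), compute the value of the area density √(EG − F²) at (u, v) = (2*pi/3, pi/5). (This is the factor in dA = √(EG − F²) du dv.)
√(EG − F²)|_{(2*pi/3, pi/5)} = 8*sqrt(3)

E = 16, F = 0, G = 16*sin(u)^2, so EG − F² = 256*sin(u)^2. Taking the positive square root: √(EG − F²) = 16*Abs(sin(u)). At (u, v) = (2*pi/3, pi/5): 8*sqrt(3).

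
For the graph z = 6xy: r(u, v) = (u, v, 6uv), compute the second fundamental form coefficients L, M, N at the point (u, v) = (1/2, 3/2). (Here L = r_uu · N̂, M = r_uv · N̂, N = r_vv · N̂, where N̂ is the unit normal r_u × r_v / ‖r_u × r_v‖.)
L = 0;  M = 6*sqrt(91)/91;  N = 0

Compute the unit normal N̂(u, v) = (-6*v/sqrt(36*u^2 + 36*v^2 + 1), -6*u/sqrt(36*u^2 + 36*v^2 + 1), 1/sqrt(36*u^2 + 36*v^2 + 1)), and the second partials r_uu, r_uv, r_vv. Take dot products:
  L(u, v) = r_uu · N̂ = 0,
  M(u, v) = r_uv · N̂ = 6/sqrt(36*u^2 + 36*v^2 + 1),
  N(u, v) = r_vv · N̂ = 0.
Evaluating at (u, v) = (1/2, 3/2):
  L = 0, M = 6*sqrt(91)/91, N = 0.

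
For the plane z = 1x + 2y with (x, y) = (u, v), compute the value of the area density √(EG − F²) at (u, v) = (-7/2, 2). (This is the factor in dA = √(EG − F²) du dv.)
√(EG − F²)|_{(-7/2, 2)} = sqrt(6)

E = 2, F = 2, G = 5, so EG − F² = 6. Taking the positive square root: √(EG − F²) = sqrt(6). At (u, v) = (-7/2, 2): sqrt(6).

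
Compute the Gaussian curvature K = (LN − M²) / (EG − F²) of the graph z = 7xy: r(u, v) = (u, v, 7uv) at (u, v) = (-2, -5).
K = -49/2022084

Coefficients of the first fundamental form: E = 49*v^2 + 1, F = 49*u*v, G = 49*u^2 + 1.
Coefficients of the second fundamental form: L = 0, M = 7/sqrt(49*u^2 + 49*v^2 + 1), N = 0.
Assemble K = (LN − M²)/(EG − F²) = -49/(2401*u^4 + 4802*u^2*v^2 + 98*u^2 + 2401*v^4 + 98*v^2 + 1). At (u, v) = (-2, -5): K = -49/2022084.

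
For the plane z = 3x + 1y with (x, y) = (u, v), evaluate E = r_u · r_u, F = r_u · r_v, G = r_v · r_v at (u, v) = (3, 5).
E = 10;  F = 3;  G = 2

Partials: r_u = (1, 0, 3), r_v = (0, 1, 1). As functions of (u, v):
  E = r_u · r_u = 10,
  F = r_u · r_v = 3,
  G = r_v · r_v = 2.
Evaluating at (u, v) = (3, 5): E = 10, F = 3, G = 2.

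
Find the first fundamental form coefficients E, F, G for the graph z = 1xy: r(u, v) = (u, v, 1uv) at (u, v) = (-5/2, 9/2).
E = 85/4;  F = -45/4;  G = 29/4

Partials: r_u = (1, 0, v), r_v = (0, 1, u). As functions of (u, v):
  E = r_u · r_u = v^2 + 1,
  F = r_u · r_v = u*v,
  G = r_v · r_v = u^2 + 1.
Evaluating at (u, v) = (-5/2, 9/2): E = 85/4, F = -45/4, G = 29/4.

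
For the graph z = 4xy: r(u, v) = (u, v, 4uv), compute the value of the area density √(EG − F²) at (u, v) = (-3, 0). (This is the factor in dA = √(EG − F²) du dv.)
√(EG − F²)|_{(-3, 0)} = sqrt(145)

E = 16*v^2 + 1, F = 16*u*v, G = 16*u^2 + 1, so EG − F² = 16*u^2 + 16*v^2 + 1. Taking the positive square root: √(EG − F²) = sqrt(16*u^2 + 16*v^2 + 1). At (u, v) = (-3, 0): sqrt(145).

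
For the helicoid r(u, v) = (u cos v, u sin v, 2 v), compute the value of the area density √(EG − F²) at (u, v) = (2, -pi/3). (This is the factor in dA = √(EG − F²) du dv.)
√(EG − F²)|_{(2, -pi/3)} = 2*sqrt(2)

E = 1, F = 0, G = u^2 + 4, so EG − F² = u^2 + 4. Taking the positive square root: √(EG − F²) = sqrt(u^2 + 4). At (u, v) = (2, -pi/3): 2*sqrt(2).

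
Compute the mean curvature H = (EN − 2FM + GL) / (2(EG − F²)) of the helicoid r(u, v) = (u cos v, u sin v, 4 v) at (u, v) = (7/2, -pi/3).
H = 0

With E = 1, F = 0, G = u^2 + 16, L = 0, M = -4/sqrt(u^2 + 16), N = 0, assemble
  H = (EN − 2FM + GL) / (2(EG − F²)) = 0.
At (u, v) = (7/2, -pi/3): H = 0.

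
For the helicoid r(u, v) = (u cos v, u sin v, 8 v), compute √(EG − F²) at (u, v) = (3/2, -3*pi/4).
√(EG − F²)|_{(3/2, -3*pi/4)} = sqrt(265)/2

E = 1, F = 0, G = u^2 + 64; EG − F² = u^2 + 64; √(EG − F²) = sqrt(u^2 + 64). At the given point: sqrt(265)/2.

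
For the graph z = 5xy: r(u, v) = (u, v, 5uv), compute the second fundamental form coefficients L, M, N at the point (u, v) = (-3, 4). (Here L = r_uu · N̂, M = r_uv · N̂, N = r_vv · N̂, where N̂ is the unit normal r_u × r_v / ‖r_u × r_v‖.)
L = 0;  M = 5*sqrt(626)/626;  N = 0

Compute the unit normal N̂(u, v) = (-5*v/sqrt(25*u^2 + 25*v^2 + 1), -5*u/sqrt(25*u^2 + 25*v^2 + 1), 1/sqrt(25*u^2 + 25*v^2 + 1)), and the second partials r_uu, r_uv, r_vv. Take dot products:
  L(u, v) = r_uu · N̂ = 0,
  M(u, v) = r_uv · N̂ = 5/sqrt(25*u^2 + 25*v^2 + 1),
  N(u, v) = r_vv · N̂ = 0.
Evaluating at (u, v) = (-3, 4):
  L = 0, M = 5*sqrt(626)/626, N = 0.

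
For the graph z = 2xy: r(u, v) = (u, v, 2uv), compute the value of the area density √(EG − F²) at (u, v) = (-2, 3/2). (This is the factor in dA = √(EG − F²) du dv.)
√(EG − F²)|_{(-2, 3/2)} = sqrt(26)

E = 4*v^2 + 1, F = 4*u*v, G = 4*u^2 + 1, so EG − F² = 4*u^2 + 4*v^2 + 1. Taking the positive square root: √(EG − F²) = sqrt(4*u^2 + 4*v^2 + 1). At (u, v) = (-2, 3/2): sqrt(26).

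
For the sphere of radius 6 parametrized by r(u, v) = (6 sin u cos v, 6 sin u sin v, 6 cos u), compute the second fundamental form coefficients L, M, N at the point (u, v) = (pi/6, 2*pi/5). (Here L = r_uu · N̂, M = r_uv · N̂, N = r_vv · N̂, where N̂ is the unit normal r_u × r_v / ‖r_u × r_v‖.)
L = -6;  M = 0;  N = -3/2

Compute the unit normal N̂(u, v) = (sin(u)^2*cos(v)/Abs(sin(u)), sin(u)^2*sin(v)/Abs(sin(u)), sin(2*u)/(2*Abs(sin(u)))), and the second partials r_uu, r_uv, r_vv. Take dot products:
  L(u, v) = r_uu · N̂ = -6*sin(u)/Abs(sin(u)),
  M(u, v) = r_uv · N̂ = 0,
  N(u, v) = r_vv · N̂ = -6*sin(u)^3/Abs(sin(u)).
Evaluating at (u, v) = (pi/6, 2*pi/5):
  L = -6, M = 0, N = -3/2.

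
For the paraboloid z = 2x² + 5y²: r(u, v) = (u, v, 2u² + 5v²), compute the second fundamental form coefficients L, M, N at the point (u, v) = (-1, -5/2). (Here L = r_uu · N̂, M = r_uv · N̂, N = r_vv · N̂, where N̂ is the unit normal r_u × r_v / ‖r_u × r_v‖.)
L = 2*sqrt(642)/321;  M = 0;  N = 5*sqrt(642)/321

Compute the unit normal N̂(u, v) = (-4*u/sqrt(16*u^2 + 100*v^2 + 1), -10*v/sqrt(16*u^2 + 100*v^2 + 1), 1/sqrt(16*u^2 + 100*v^2 + 1)), and the second partials r_uu, r_uv, r_vv. Take dot products:
  L(u, v) = r_uu · N̂ = 4/sqrt(16*u^2 + 100*v^2 + 1),
  M(u, v) = r_uv · N̂ = 0,
  N(u, v) = r_vv · N̂ = 10/sqrt(16*u^2 + 100*v^2 + 1).
Evaluating at (u, v) = (-1, -5/2):
  L = 2*sqrt(642)/321, M = 0, N = 5*sqrt(642)/321.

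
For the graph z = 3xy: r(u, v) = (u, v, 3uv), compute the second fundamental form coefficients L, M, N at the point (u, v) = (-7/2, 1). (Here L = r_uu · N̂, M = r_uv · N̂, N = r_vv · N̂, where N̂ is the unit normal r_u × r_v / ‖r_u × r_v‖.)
L = 0;  M = 6*sqrt(481)/481;  N = 0

Compute the unit normal N̂(u, v) = (-3*v/sqrt(9*u^2 + 9*v^2 + 1), -3*u/sqrt(9*u^2 + 9*v^2 + 1), 1/sqrt(9*u^2 + 9*v^2 + 1)), and the second partials r_uu, r_uv, r_vv. Take dot products:
  L(u, v) = r_uu · N̂ = 0,
  M(u, v) = r_uv · N̂ = 3/sqrt(9*u^2 + 9*v^2 + 1),
  N(u, v) = r_vv · N̂ = 0.
Evaluating at (u, v) = (-7/2, 1):
  L = 0, M = 6*sqrt(481)/481, N = 0.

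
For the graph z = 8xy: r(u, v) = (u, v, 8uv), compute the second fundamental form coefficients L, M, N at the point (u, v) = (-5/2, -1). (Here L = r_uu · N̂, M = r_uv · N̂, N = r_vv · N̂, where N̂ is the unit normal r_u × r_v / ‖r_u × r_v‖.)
L = 0;  M = 8*sqrt(465)/465;  N = 0

Compute the unit normal N̂(u, v) = (-8*v/sqrt(64*u^2 + 64*v^2 + 1), -8*u/sqrt(64*u^2 + 64*v^2 + 1), 1/sqrt(64*u^2 + 64*v^2 + 1)), and the second partials r_uu, r_uv, r_vv. Take dot products:
  L(u, v) = r_uu · N̂ = 0,
  M(u, v) = r_uv · N̂ = 8/sqrt(64*u^2 + 64*v^2 + 1),
  N(u, v) = r_vv · N̂ = 0.
Evaluating at (u, v) = (-5/2, -1):
  L = 0, M = 8*sqrt(465)/465, N = 0.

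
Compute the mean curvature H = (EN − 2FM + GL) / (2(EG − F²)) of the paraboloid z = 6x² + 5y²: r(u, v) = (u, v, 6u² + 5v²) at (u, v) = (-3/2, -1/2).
H = 1781*sqrt(14)/24500

With E = 144*u^2 + 1, F = 120*u*v, G = 100*v^2 + 1, L = 12/sqrt(144*u^2 + 100*v^2 + 1), M = 0, N = 10/sqrt(144*u^2 + 100*v^2 + 1), assemble
  H = (EN − 2FM + GL) / (2(EG − F²)) = (720*u^2 + 600*v^2 + 11)/(144*u^2 + 100*v^2 + 1)^(3/2).
At (u, v) = (-3/2, -1/2): H = 1781*sqrt(14)/24500.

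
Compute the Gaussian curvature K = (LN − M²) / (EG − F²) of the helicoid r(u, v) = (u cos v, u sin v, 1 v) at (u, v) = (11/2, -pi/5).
K = -16/15625

Coefficients of the first fundamental form: E = 1, F = 0, G = u^2 + 1.
Coefficients of the second fundamental form: L = 0, M = -1/sqrt(u^2 + 1), N = 0.
Assemble K = (LN − M²)/(EG − F²) = -1/(u^2 + 1)^2. At (u, v) = (11/2, -pi/5): K = -16/15625.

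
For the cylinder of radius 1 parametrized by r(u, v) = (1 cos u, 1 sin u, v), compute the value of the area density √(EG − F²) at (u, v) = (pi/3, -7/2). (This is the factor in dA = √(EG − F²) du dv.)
√(EG − F²)|_{(pi/3, -7/2)} = 1

E = 1, F = 0, G = 1, so EG − F² = 1. Taking the positive square root: √(EG − F²) = 1. At (u, v) = (pi/3, -7/2): 1.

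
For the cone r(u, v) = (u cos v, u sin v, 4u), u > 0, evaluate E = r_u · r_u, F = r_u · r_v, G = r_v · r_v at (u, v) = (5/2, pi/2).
E = 17;  F = 0;  G = 25/4

Partials: r_u = (cos(v), sin(v), 4), r_v = (-u*sin(v), u*cos(v), 0). As functions of (u, v):
  E = r_u · r_u = 17,
  F = r_u · r_v = 0,
  G = r_v · r_v = u^2.
Evaluating at (u, v) = (5/2, pi/2): E = 17, F = 0, G = 25/4.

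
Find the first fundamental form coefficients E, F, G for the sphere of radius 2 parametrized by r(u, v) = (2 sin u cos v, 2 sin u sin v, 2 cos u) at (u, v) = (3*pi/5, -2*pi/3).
E = 4;  F = 0;  G = sqrt(5)/2 + 5/2

Partials: r_u = (2*cos(u)*cos(v), 2*sin(v)*cos(u), -2*sin(u)), r_v = (-2*sin(u)*sin(v), 2*sin(u)*cos(v), 0). As functions of (u, v):
  E = r_u · r_u = 4,
  F = r_u · r_v = 0,
  G = r_v · r_v = 4*sin(u)^2.
Evaluating at (u, v) = (3*pi/5, -2*pi/3): E = 4, F = 0, G = sqrt(5)/2 + 5/2.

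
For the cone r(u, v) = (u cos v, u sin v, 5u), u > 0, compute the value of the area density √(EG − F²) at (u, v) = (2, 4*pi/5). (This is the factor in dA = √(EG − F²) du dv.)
√(EG − F²)|_{(2, 4*pi/5)} = 2*sqrt(26)

E = 26, F = 0, G = u^2, so EG − F² = 26*u^2. Taking the positive square root: √(EG − F²) = sqrt(26)*Abs(u). At (u, v) = (2, 4*pi/5): 2*sqrt(26).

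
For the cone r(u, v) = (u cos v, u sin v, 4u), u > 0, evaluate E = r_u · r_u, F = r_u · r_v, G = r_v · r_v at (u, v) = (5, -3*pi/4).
E = 17;  F = 0;  G = 25

Partials: r_u = (cos(v), sin(v), 4), r_v = (-u*sin(v), u*cos(v), 0). As functions of (u, v):
  E = r_u · r_u = 17,
  F = r_u · r_v = 0,
  G = r_v · r_v = u^2.
Evaluating at (u, v) = (5, -3*pi/4): E = 17, F = 0, G = 25.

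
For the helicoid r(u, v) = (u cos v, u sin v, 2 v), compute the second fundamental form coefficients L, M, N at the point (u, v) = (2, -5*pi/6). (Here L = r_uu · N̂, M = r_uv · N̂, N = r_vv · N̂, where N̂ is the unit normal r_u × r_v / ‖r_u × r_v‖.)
L = 0;  M = -sqrt(2)/2;  N = 0

Compute the unit normal N̂(u, v) = (2*sin(v)/sqrt(u^2 + 4), -2*cos(v)/sqrt(u^2 + 4), u/sqrt(u^2 + 4)), and the second partials r_uu, r_uv, r_vv. Take dot products:
  L(u, v) = r_uu · N̂ = 0,
  M(u, v) = r_uv · N̂ = -2/sqrt(u^2 + 4),
  N(u, v) = r_vv · N̂ = 0.
Evaluating at (u, v) = (2, -5*pi/6):
  L = 0, M = -sqrt(2)/2, N = 0.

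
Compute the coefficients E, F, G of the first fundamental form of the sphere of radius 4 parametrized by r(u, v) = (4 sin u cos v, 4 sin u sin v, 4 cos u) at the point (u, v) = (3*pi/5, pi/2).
E = 16;  F = 0;  G = 2*sqrt(5) + 10

Partials: r_u = (4*cos(u)*cos(v), 4*sin(v)*cos(u), -4*sin(u)), r_v = (-4*sin(u)*sin(v), 4*sin(u)*cos(v), 0). As functions of (u, v):
  E = r_u · r_u = 16,
  F = r_u · r_v = 0,
  G = r_v · r_v = 16*sin(u)^2.
Evaluating at (u, v) = (3*pi/5, pi/2): E = 16, F = 0, G = 2*sqrt(5) + 10.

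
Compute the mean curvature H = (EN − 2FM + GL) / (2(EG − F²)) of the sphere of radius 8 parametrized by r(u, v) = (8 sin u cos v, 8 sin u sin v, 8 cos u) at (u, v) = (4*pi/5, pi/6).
H = -1/8

With E = 64, F = 0, G = 64*sin(u)^2, L = -8*sin(u)/Abs(sin(u)), M = 0, N = -8*sin(u)^3/Abs(sin(u)), assemble
  H = (EN − 2FM + GL) / (2(EG − F²)) = -sin(u)/(8*Abs(sin(u))).
At (u, v) = (4*pi/5, pi/6): H = -1/8.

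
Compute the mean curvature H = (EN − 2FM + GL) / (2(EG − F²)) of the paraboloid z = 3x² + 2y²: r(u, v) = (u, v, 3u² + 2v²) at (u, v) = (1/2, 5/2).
H = 323*sqrt(110)/12100

With E = 36*u^2 + 1, F = 24*u*v, G = 16*v^2 + 1, L = 6/sqrt(36*u^2 + 16*v^2 + 1), M = 0, N = 4/sqrt(36*u^2 + 16*v^2 + 1), assemble
  H = (EN − 2FM + GL) / (2(EG − F²)) = (72*u^2 + 48*v^2 + 5)/(36*u^2 + 16*v^2 + 1)^(3/2).
At (u, v) = (1/2, 5/2): H = 323*sqrt(110)/12100.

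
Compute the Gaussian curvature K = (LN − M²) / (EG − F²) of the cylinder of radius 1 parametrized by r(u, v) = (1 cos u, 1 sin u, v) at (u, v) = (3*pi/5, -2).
K = 0

Coefficients of the first fundamental form: E = 1, F = 0, G = 1.
Coefficients of the second fundamental form: L = -1, M = 0, N = 0.
Assemble K = (LN − M²)/(EG − F²) = 0. At (u, v) = (3*pi/5, -2): K = 0.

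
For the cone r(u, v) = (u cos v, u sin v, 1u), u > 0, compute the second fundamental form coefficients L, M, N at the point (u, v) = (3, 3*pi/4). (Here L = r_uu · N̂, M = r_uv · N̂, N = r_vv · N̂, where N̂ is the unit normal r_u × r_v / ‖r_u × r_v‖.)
L = 0;  M = 0;  N = 3*sqrt(2)/2

Compute the unit normal N̂(u, v) = (-sqrt(2)*u*cos(v)/(2*Abs(u)), -sqrt(2)*u*sin(v)/(2*Abs(u)), sqrt(2)*u/(2*Abs(u))), and the second partials r_uu, r_uv, r_vv. Take dot products:
  L(u, v) = r_uu · N̂ = 0,
  M(u, v) = r_uv · N̂ = 0,
  N(u, v) = r_vv · N̂ = sqrt(2)*u^2/(2*Abs(u)).
Evaluating at (u, v) = (3, 3*pi/4):
  L = 0, M = 0, N = 3*sqrt(2)/2.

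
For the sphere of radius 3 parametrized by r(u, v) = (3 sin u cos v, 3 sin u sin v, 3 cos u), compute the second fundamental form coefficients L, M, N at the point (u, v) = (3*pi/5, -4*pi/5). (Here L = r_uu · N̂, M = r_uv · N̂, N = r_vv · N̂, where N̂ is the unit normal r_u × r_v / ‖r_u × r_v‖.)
L = -3;  M = 0;  N = -15/8 - 3*sqrt(5)/8

Compute the unit normal N̂(u, v) = (sin(u)^2*cos(v)/Abs(sin(u)), sin(u)^2*sin(v)/Abs(sin(u)), sin(2*u)/(2*Abs(sin(u)))), and the second partials r_uu, r_uv, r_vv. Take dot products:
  L(u, v) = r_uu · N̂ = -3*sin(u)/Abs(sin(u)),
  M(u, v) = r_uv · N̂ = 0,
  N(u, v) = r_vv · N̂ = -3*sin(u)^3/Abs(sin(u)).
Evaluating at (u, v) = (3*pi/5, -4*pi/5):
  L = -3, M = 0, N = -15/8 - 3*sqrt(5)/8.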